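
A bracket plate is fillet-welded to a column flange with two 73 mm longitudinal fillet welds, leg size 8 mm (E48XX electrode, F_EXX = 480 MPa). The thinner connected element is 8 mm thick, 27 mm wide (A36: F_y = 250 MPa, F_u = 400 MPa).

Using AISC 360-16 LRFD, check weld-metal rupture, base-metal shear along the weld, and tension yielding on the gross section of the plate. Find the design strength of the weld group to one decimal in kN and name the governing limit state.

Weld metal: throat = 0.707×8 = 5.656 mm, L = 2×73 = 146 mm. φR_n = 0.75 × 0.6 × 480 × 5.656 × 146 = 178.4 kN.
Base metal shear (8 mm plate): yield φR_n = 1.0×0.6×250×8×146 = 175.2 kN; rupture φR_n = 0.75×0.6×400×8×146 = 210.2 kN; take 175.2 kN (yield).
Tension yield (gross): A_g = 27×8 = 216 mm². φR_n = 0.90 × 250 × 216 = 48.6 kN.
Governing: min(178.4, 175.2, 48.6) = 48.6 kN → gross-section yield.

48.6 kN (gross-section yield governs)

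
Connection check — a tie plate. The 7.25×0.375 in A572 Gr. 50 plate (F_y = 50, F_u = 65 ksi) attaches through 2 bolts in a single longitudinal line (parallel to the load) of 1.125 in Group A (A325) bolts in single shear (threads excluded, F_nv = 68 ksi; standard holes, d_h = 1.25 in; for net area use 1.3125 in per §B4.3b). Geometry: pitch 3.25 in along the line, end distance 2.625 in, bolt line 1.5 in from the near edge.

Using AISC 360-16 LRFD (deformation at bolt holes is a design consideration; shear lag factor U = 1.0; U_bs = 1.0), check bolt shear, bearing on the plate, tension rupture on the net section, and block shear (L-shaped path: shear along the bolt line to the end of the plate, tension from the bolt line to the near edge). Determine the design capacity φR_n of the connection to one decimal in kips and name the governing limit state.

58.3 kips (block shear governs)

Bolt shear: A_b = π(1.125)²/4 = 0.99402 in². φR_n = 0.75 × 68 × 0.99402 × 2 × 1 = 101.4 kips.
Bearing (0.375 in plate, F_u = 65 ksi): end bolts L_c = 2.625 − 1.25/2 = 2, R_n = min(1.2×2×0.375×65, 2.4×1.125×0.375×65) = 58.5 kips/bolt; interior L_c = 3.25 − 1.25 = 2, R_n = 58.5 kips/bolt. φR_n = 0.75 × (1×58.5 + 1×58.5) = 87.8 kips.
Tension rupture (net): A_n = (7.25 − 1×1.3125)×0.375 = 2.2266 in² (U = 1.0, A_e = A_n). φR_n = 0.75 × 65 × 2.2266 = 108.5 kips.
Block shear: shear path 1×[2.625+1×3.25] = 1×5.875 in, A_gv = 2.2031, A_nv = 1×(5.875 − 1.5×1.3125)×0.375 = 1.4648 in²; tension to near edge: (1.5 − 0.5×1.3125)×0.375 = 0.31641 in². R_n = min(0.6×65×1.4648, 0.6×50×2.2031) + 1.0×65×0.31641 = min(57.127, 66.093) + 20.567 = 77.694 kips. φR_n = 0.75 × 77.694 = 58.3 kips.
Governing: min(101.4, 87.8, 108.5, 58.3) = 58.3 kips → block shear.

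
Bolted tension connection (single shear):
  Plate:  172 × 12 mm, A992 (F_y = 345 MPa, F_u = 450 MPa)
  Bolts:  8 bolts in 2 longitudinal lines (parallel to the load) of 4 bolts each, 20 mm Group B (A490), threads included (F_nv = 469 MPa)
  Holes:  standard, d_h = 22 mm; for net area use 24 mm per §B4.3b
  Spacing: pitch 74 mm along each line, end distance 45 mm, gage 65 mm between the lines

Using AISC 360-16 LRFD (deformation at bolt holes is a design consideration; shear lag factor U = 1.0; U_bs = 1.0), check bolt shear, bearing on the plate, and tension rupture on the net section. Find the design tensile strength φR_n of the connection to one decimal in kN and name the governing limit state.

502.2 kN (net-section rupture governs)

Bolt shear: A_b = π(20)²/4 = 314.16 mm². φR_n = 0.75 × 469 × 314.16 × 8 × 1 = 884.0 kN.
Bearing (12 mm plate, F_u = 450 MPa): end bolts L_c = 45 − 22/2 = 34, R_n = min(1.2×34×12×450, 2.4×20×12×450) = 220.32 kN/bolt; interior L_c = 74 − 22 = 52, R_n = 259.2 kN/bolt. φR_n = 0.75 × (2×220.32 + 6×259.2) = 1496.9 kN.
Tension rupture (net): A_n = (172 − 2×24)×12 = 1488 mm² (U = 1.0, A_e = A_n). φR_n = 0.75 × 450 × 1488 = 502.2 kN.
Governing: min(884.0, 1496.9, 502.2) = 502.2 kN → net-section rupture.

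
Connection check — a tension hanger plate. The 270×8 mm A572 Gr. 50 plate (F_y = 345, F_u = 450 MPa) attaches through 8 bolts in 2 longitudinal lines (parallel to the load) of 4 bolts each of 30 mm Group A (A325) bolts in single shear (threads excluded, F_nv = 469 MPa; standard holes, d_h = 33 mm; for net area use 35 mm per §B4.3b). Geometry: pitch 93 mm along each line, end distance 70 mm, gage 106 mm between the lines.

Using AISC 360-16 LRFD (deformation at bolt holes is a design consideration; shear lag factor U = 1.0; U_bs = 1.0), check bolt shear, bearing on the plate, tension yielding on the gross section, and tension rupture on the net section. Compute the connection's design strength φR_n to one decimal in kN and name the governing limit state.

540.0 kN (net-section rupture governs)

Bolt shear: A_b = π(30)²/4 = 706.86 mm². φR_n = 0.75 × 469 × 706.86 × 8 × 1 = 1989.1 kN.
Bearing (8 mm plate, F_u = 450 MPa): end bolts L_c = 70 − 33/2 = 53.5, R_n = min(1.2×53.5×8×450, 2.4×30×8×450) = 231.12 kN/bolt; interior L_c = 93 − 33 = 60, R_n = 259.2 kN/bolt. φR_n = 0.75 × (2×231.12 + 6×259.2) = 1513.1 kN.
Tension yield (gross): A_g = 270×8 = 2160 mm². φR_n = 0.90 × 345 × 2160 = 670.7 kN.
Tension rupture (net): A_n = (270 − 2×35)×8 = 1600 mm² (U = 1.0, A_e = A_n). φR_n = 0.75 × 450 × 1600 = 540.0 kN.
Governing: min(1989.1, 1513.1, 670.7, 540.0) = 540.0 kN → net-section rupture.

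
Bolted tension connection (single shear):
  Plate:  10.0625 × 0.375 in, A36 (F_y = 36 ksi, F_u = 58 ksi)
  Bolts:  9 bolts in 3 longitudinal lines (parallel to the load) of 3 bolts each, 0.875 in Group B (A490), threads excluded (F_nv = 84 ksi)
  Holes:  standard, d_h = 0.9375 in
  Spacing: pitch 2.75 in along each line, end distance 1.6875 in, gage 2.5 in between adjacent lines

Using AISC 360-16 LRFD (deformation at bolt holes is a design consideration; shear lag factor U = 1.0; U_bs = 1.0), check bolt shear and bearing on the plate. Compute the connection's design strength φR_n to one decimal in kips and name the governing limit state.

277.1 kips (bearing governs)

Bolt shear: A_b = π(0.875)²/4 = 0.60132 in². φR_n = 0.75 × 84 × 0.60132 × 9 × 1 = 340.9 kips.
Bearing (0.375 in plate, F_u = 58 ksi): end bolts L_c = 1.6875 − 0.9375/2 = 1.21875, R_n = min(1.2×1.21875×0.375×58, 2.4×0.875×0.375×58) = 31.809 kips/bolt; interior L_c = 2.75 − 0.9375 = 1.8125, R_n = 45.675 kips/bolt. φR_n = 0.75 × (3×31.809 + 6×45.675) = 277.1 kips.
Governing: min(340.9, 277.1) = 277.1 kips → bearing.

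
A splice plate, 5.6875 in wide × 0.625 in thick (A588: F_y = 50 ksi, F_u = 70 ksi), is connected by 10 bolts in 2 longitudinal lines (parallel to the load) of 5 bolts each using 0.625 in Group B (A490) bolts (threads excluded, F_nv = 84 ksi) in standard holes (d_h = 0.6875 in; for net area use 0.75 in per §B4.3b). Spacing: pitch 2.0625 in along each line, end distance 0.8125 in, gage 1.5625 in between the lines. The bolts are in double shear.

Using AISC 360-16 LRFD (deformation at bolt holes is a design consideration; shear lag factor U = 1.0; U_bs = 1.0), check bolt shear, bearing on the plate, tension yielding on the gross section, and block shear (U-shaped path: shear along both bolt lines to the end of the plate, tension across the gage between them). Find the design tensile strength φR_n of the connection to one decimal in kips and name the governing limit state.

Bolt shear: A_b = π(0.625)²/4 = 0.3068 in². φR_n = 0.75 × 84 × 0.3068 × 10 × 2 = 386.6 kips.
Bearing (0.625 in plate, F_u = 70 ksi): end bolts L_c = 0.8125 − 0.6875/2 = 0.46875, R_n = min(1.2×0.46875×0.625×70, 2.4×0.625×0.625×70) = 24.609 kips/bolt; interior L_c = 2.0625 − 0.6875 = 1.375, R_n = 65.625 kips/bolt. φR_n = 0.75 × (2×24.609 + 8×65.625) = 430.7 kips.
Tension yield (gross): A_g = 5.6875×0.625 = 3.5547 in². φR_n = 0.90 × 50 × 3.5547 = 160.0 kips.
Block shear: shear path 2×[0.8125+4×2.0625] = 2×9.0625 in, A_gv = 11.328, A_nv = 2×(9.0625 − 4.5×0.75)×0.625 = 7.1094 in²; tension across gage: (1.5625 − 1×0.75)×0.625 = 0.50781 in². R_n = min(0.6×70×7.1094, 0.6×50×11.328) + 1.0×70×0.50781 = min(298.59, 339.84) + 35.547 = 334.14 kips. φR_n = 0.75 × 334.14 = 250.6 kips.
Governing: min(386.6, 430.7, 160.0, 250.6) = 160.0 kips → gross-section yield.

160.0 kips (gross-section yield governs)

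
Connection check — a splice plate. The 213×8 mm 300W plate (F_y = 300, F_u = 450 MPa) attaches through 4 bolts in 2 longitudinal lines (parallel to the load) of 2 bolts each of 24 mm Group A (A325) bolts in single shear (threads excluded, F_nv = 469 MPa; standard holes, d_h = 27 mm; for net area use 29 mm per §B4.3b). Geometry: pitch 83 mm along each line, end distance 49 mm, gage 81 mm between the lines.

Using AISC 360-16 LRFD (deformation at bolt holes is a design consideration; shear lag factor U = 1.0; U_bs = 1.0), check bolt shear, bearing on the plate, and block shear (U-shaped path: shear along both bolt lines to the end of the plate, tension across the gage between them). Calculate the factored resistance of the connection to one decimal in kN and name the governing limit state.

425.5 kN (block shear governs)

Bolt shear: A_b = π(24)²/4 = 452.39 mm². φR_n = 0.75 × 469 × 452.39 × 4 × 1 = 636.5 kN.
Bearing (8 mm plate, F_u = 450 MPa): end bolts L_c = 49 − 27/2 = 35.5, R_n = min(1.2×35.5×8×450, 2.4×24×8×450) = 153.36 kN/bolt; interior L_c = 83 − 27 = 56, R_n = 207.36 kN/bolt. φR_n = 0.75 × (2×153.36 + 2×207.36) = 541.1 kN.
Block shear: shear path 2×[49+1×83] = 2×132 mm, A_gv = 2112, A_nv = 2×(132 − 1.5×29)×8 = 1416 mm²; tension across gage: (81 − 1×29)×8 = 416 mm². R_n = min(0.6×450×1416, 0.6×300×2112) + 1.0×450×416 = min(382.32, 380.16) + 187.2 = 567.36 kN. φR_n = 0.75 × 567.36 = 425.5 kN.
Governing: min(636.5, 541.1, 425.5) = 425.5 kN → block shear.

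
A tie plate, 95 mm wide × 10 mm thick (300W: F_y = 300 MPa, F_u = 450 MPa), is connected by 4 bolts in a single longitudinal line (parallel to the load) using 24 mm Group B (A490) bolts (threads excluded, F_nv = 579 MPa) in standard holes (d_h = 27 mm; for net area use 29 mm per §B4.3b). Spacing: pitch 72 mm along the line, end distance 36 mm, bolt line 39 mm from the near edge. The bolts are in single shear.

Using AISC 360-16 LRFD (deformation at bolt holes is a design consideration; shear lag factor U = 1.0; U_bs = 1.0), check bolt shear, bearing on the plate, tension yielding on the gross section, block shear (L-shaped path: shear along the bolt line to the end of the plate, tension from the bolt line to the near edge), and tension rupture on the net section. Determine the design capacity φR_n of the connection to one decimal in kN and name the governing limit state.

Bolt shear: A_b = π(24)²/4 = 452.39 mm². φR_n = 0.75 × 579 × 452.39 × 4 × 1 = 785.8 kN.
Bearing (10 mm plate, F_u = 450 MPa): end bolts L_c = 36 − 27/2 = 22.5, R_n = min(1.2×22.5×10×450, 2.4×24×10×450) = 121.5 kN/bolt; interior L_c = 72 − 27 = 45, R_n = 243 kN/bolt. φR_n = 0.75 × (1×121.5 + 3×243) = 637.9 kN.
Tension yield (gross): A_g = 95×10 = 950 mm². φR_n = 0.90 × 300 × 950 = 256.5 kN.
Block shear: shear path 1×[36+3×72] = 1×252 mm, A_gv = 2520, A_nv = 1×(252 − 3.5×29)×10 = 1505 mm²; tension to near edge: (39 − 0.5×29)×10 = 245 mm². R_n = min(0.6×450×1505, 0.6×300×2520) + 1.0×450×245 = min(406.35, 453.6) + 110.25 = 516.6 kN. φR_n = 0.75 × 516.6 = 387.5 kN.
Tension rupture (net): A_n = (95 − 1×29)×10 = 660 mm² (U = 1.0, A_e = A_n). φR_n = 0.75 × 450 × 660 = 222.8 kN.
Governing: min(785.8, 637.9, 256.5, 387.5, 222.8) = 222.8 kN → net-section rupture.

222.8 kN (net-section rupture governs)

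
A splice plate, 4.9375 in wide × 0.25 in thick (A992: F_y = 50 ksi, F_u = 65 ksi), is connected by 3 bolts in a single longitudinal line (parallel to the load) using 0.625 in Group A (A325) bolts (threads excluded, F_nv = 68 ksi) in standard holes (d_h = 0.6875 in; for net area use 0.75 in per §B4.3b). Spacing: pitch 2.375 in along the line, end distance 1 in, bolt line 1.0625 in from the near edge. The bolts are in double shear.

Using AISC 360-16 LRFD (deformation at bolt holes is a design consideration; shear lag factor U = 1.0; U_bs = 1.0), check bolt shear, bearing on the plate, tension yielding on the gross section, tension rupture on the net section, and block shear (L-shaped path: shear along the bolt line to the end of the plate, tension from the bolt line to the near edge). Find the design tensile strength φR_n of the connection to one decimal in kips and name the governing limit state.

36.7 kips (block shear governs)

Bolt shear: A_b = π(0.625)²/4 = 0.3068 in². φR_n = 0.75 × 68 × 0.3068 × 3 × 2 = 93.9 kips.
Bearing (0.25 in plate, F_u = 65 ksi): end bolts L_c = 1 − 0.6875/2 = 0.65625, R_n = min(1.2×0.65625×0.25×65, 2.4×0.625×0.25×65) = 12.797 kips/bolt; interior L_c = 2.375 − 0.6875 = 1.6875, R_n = 24.375 kips/bolt. φR_n = 0.75 × (1×12.797 + 2×24.375) = 46.2 kips.
Tension yield (gross): A_g = 4.9375×0.25 = 1.2344 in². φR_n = 0.90 × 50 × 1.2344 = 55.5 kips.
Tension rupture (net): A_n = (4.9375 − 1×0.75)×0.25 = 1.0469 in² (U = 1.0, A_e = A_n). φR_n = 0.75 × 65 × 1.0469 = 51.0 kips.
Block shear: shear path 1×[1+2×2.375] = 1×5.75 in, A_gv = 1.4375, A_nv = 1×(5.75 − 2.5×0.75)×0.25 = 0.96875 in²; tension to near edge: (1.0625 − 0.5×0.75)×0.25 = 0.17188 in². R_n = min(0.6×65×0.96875, 0.6×50×1.4375) + 1.0×65×0.17188 = min(37.781, 43.125) + 11.172 = 48.953 kips. φR_n = 0.75 × 48.953 = 36.7 kips.
Governing: min(93.9, 46.2, 55.5, 51.0, 36.7) = 36.7 kips → block shear.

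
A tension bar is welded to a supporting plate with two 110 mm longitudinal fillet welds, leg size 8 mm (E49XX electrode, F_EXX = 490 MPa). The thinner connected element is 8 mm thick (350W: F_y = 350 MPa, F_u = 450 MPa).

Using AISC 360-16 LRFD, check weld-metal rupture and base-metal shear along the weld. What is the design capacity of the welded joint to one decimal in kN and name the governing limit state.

Weld metal: throat = 0.707×8 = 5.656 mm, L = 2×110 = 220 mm. φR_n = 0.75 × 0.6 × 490 × 5.656 × 220 = 274.4 kN.
Base metal shear (8 mm plate): yield φR_n = 1.0×0.6×350×8×220 = 369.6 kN; rupture φR_n = 0.75×0.6×450×8×220 = 356.4 kN; take 356.4 kN (rupture).
Governing: min(274.4, 356.4) = 274.4 kN → weld metal.

274.4 kN (weld metal governs)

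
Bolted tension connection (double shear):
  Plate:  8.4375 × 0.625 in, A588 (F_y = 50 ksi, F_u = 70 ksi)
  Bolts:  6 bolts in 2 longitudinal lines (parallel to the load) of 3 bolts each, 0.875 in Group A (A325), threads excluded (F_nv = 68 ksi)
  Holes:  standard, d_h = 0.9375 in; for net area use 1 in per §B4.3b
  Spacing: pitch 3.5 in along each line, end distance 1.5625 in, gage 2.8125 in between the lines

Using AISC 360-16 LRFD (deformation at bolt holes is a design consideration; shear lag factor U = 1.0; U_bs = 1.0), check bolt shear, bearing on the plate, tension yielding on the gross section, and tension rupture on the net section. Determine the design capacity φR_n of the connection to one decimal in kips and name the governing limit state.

Bolt shear: A_b = π(0.875)²/4 = 0.60132 in². φR_n = 0.75 × 68 × 0.60132 × 6 × 2 = 368.0 kips.
Bearing (0.625 in plate, F_u = 70 ksi): end bolts L_c = 1.5625 − 0.9375/2 = 1.09375, R_n = min(1.2×1.09375×0.625×70, 2.4×0.875×0.625×70) = 57.422 kips/bolt; interior L_c = 3.5 − 0.9375 = 2.5625, R_n = 91.875 kips/bolt. φR_n = 0.75 × (2×57.422 + 4×91.875) = 361.8 kips.
Tension yield (gross): A_g = 8.4375×0.625 = 5.2734 in². φR_n = 0.90 × 50 × 5.2734 = 237.3 kips.
Tension rupture (net): A_n = (8.4375 − 2×1)×0.625 = 4.0234 in² (U = 1.0, A_e = A_n). φR_n = 0.75 × 70 × 4.0234 = 211.2 kips.
Governing: min(368.0, 361.8, 237.3, 211.2) = 211.2 kips → net-section rupture.

211.2 kips (net-section rupture governs)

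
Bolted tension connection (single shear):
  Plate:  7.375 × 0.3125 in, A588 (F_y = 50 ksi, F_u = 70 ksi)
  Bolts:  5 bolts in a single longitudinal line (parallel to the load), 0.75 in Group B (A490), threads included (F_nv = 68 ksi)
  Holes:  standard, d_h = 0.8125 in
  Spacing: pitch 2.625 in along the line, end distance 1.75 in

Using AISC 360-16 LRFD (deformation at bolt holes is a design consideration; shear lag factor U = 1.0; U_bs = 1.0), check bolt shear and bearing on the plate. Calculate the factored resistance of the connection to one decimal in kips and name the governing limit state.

112.7 kips (bolt shear governs)

Bolt shear: A_b = π(0.75)²/4 = 0.44179 in². φR_n = 0.75 × 68 × 0.44179 × 5 × 1 = 112.7 kips.
Bearing (0.3125 in plate, F_u = 70 ksi): end bolts L_c = 1.75 − 0.8125/2 = 1.34375, R_n = min(1.2×1.34375×0.3125×70, 2.4×0.75×0.3125×70) = 35.273 kips/bolt; interior L_c = 2.625 − 0.8125 = 1.8125, R_n = 39.375 kips/bolt. φR_n = 0.75 × (1×35.273 + 4×39.375) = 144.6 kips.
Governing: min(112.7, 144.6) = 112.7 kips → bolt shear.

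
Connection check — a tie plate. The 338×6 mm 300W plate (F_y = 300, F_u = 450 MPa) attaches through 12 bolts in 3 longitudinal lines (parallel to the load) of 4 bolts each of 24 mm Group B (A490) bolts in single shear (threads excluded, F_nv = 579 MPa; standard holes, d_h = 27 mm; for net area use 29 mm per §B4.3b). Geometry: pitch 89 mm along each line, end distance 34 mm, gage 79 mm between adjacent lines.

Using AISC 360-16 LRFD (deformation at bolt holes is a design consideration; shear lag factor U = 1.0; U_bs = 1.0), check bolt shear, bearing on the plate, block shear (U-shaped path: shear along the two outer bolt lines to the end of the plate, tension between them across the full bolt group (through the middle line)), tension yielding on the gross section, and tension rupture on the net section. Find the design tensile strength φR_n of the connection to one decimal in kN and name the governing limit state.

508.3 kN (net-section rupture governs)

Bolt shear: A_b = π(24)²/4 = 452.39 mm². φR_n = 0.75 × 579 × 452.39 × 12 × 1 = 2357.4 kN.
Bearing (6 mm plate, F_u = 450 MPa): end bolts L_c = 34 − 27/2 = 20.5, R_n = min(1.2×20.5×6×450, 2.4×24×6×450) = 66.42 kN/bolt; interior L_c = 89 − 27 = 62, R_n = 155.52 kN/bolt. φR_n = 0.75 × (3×66.42 + 9×155.52) = 1199.2 kN.
Block shear: shear path 2×[34+3×89] = 2×301 mm, A_gv = 3612, A_nv = 2×(301 − 3.5×29)×6 = 2394 mm²; tension across gage: (158 − 2×29)×6 = 600 mm². R_n = min(0.6×450×2394, 0.6×300×3612) + 1.0×450×600 = min(646.38, 650.16) + 270 = 916.38 kN. φR_n = 0.75 × 916.38 = 687.3 kN.
Tension yield (gross): A_g = 338×6 = 2028 mm². φR_n = 0.90 × 300 × 2028 = 547.6 kN.
Tension rupture (net): A_n = (338 − 3×29)×6 = 1506 mm² (U = 1.0, A_e = A_n). φR_n = 0.75 × 450 × 1506 = 508.3 kN.
Governing: min(2357.4, 1199.2, 687.3, 547.6, 508.3) = 508.3 kN → net-section rupture.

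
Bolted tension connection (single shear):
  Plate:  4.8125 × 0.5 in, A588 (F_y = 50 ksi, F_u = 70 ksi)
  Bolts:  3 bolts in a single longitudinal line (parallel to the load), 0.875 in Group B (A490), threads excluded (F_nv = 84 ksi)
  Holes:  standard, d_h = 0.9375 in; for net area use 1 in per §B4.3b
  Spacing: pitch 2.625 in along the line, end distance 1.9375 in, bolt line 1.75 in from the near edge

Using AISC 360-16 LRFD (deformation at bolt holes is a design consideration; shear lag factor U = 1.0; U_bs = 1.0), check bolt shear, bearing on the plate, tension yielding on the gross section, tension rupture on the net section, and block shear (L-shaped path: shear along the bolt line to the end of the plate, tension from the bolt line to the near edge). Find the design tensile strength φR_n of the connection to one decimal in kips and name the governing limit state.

Bolt shear: A_b = π(0.875)²/4 = 0.60132 in². φR_n = 0.75 × 84 × 0.60132 × 3 × 1 = 113.6 kips.
Bearing (0.5 in plate, F_u = 70 ksi): end bolts L_c = 1.9375 − 0.9375/2 = 1.46875, R_n = min(1.2×1.46875×0.5×70, 2.4×0.875×0.5×70) = 61.688 kips/bolt; interior L_c = 2.625 − 0.9375 = 1.6875, R_n = 70.875 kips/bolt. φR_n = 0.75 × (1×61.688 + 2×70.875) = 152.6 kips.
Tension yield (gross): A_g = 4.8125×0.5 = 2.4063 in². φR_n = 0.90 × 50 × 2.4063 = 108.3 kips.
Tension rupture (net): A_n = (4.8125 − 1×1)×0.5 = 1.9063 in² (U = 1.0, A_e = A_n). φR_n = 0.75 × 70 × 1.9063 = 100.1 kips.
Block shear: shear path 1×[1.9375+2×2.625] = 1×7.1875 in, A_gv = 3.5938, A_nv = 1×(7.1875 − 2.5×1)×0.5 = 2.3438 in²; tension to near edge: (1.75 − 0.5×1)×0.5 = 0.625 in². R_n = min(0.6×70×2.3438, 0.6×50×3.5938) + 1.0×70×0.625 = min(98.44, 107.81) + 43.75 = 142.19 kips. φR_n = 0.75 × 142.19 = 106.6 kips.
Governing: min(113.6, 152.6, 108.3, 100.1, 106.6) = 100.1 kips → net-section rupture.

100.1 kips (net-section rupture governs)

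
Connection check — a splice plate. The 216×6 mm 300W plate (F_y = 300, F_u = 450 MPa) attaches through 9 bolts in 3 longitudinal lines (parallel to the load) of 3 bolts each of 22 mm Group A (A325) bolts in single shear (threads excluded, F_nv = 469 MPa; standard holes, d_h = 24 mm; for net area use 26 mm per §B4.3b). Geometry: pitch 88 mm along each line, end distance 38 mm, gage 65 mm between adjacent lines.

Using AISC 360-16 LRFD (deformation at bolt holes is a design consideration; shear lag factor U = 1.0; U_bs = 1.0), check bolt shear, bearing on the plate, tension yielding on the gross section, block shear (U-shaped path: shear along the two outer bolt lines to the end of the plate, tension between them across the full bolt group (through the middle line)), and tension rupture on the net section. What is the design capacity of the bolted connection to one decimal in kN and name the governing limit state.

279.5 kN (net-section rupture governs)

Bolt shear: A_b = π(22)²/4 = 380.13 mm². φR_n = 0.75 × 469 × 380.13 × 9 × 1 = 1203.4 kN.
Bearing (6 mm plate, F_u = 450 MPa): end bolts L_c = 38 − 24/2 = 26, R_n = min(1.2×26×6×450, 2.4×22×6×450) = 84.24 kN/bolt; interior L_c = 88 − 24 = 64, R_n = 142.56 kN/bolt. φR_n = 0.75 × (3×84.24 + 6×142.56) = 831.1 kN.
Tension yield (gross): A_g = 216×6 = 1296 mm². φR_n = 0.90 × 300 × 1296 = 349.9 kN.
Block shear: shear path 2×[38+2×88] = 2×214 mm, A_gv = 2568, A_nv = 2×(214 − 2.5×26)×6 = 1788 mm²; tension across gage: (130 − 2×26)×6 = 468 mm². R_n = min(0.6×450×1788, 0.6×300×2568) + 1.0×450×468 = min(482.76, 462.24) + 210.6 = 672.84 kN. φR_n = 0.75 × 672.84 = 504.6 kN.
Tension rupture (net): A_n = (216 − 3×26)×6 = 828 mm² (U = 1.0, A_e = A_n). φR_n = 0.75 × 450 × 828 = 279.5 kN.
Governing: min(1203.4, 831.1, 349.9, 504.6, 279.5) = 279.5 kN → net-section rupture.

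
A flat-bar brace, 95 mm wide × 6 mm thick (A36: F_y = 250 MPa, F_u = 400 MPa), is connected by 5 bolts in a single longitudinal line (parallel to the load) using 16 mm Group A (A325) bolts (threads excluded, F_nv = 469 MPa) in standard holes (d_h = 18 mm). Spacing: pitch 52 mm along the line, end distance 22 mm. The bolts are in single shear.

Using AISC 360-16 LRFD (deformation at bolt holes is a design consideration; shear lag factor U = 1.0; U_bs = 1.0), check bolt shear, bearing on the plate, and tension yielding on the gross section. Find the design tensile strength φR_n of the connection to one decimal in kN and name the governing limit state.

128.3 kN (gross-section yield governs)

Bolt shear: A_b = π(16)²/4 = 201.06 mm². φR_n = 0.75 × 469 × 201.06 × 5 × 1 = 353.6 kN.
Bearing (6 mm plate, F_u = 400 MPa): end bolts L_c = 22 − 18/2 = 13, R_n = min(1.2×13×6×400, 2.4×16×6×400) = 37.44 kN/bolt; interior L_c = 52 − 18 = 34, R_n = 92.16 kN/bolt. φR_n = 0.75 × (1×37.44 + 4×92.16) = 304.6 kN.
Tension yield (gross): A_g = 95×6 = 570 mm². φR_n = 0.90 × 250 × 570 = 128.3 kN.
Governing: min(353.6, 304.6, 128.3) = 128.3 kN → gross-section yield.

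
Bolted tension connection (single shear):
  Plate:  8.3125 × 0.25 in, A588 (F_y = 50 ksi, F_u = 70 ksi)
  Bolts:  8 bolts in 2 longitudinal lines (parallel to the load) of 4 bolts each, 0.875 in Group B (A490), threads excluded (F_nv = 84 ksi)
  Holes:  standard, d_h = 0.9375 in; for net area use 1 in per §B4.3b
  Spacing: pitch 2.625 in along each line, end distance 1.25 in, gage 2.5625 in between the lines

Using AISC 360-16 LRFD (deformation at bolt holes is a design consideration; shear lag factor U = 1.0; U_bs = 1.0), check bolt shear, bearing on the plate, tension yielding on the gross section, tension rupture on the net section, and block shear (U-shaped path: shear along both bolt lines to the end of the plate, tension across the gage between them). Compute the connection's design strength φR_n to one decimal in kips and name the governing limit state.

82.9 kips (net-section rupture governs)

Bolt shear: A_b = π(0.875)²/4 = 0.60132 in². φR_n = 0.75 × 84 × 0.60132 × 8 × 1 = 303.1 kips.
Bearing (0.25 in plate, F_u = 70 ksi): end bolts L_c = 1.25 − 0.9375/2 = 0.78125, R_n = min(1.2×0.78125×0.25×70, 2.4×0.875×0.25×70) = 16.406 kips/bolt; interior L_c = 2.625 − 0.9375 = 1.6875, R_n = 35.438 kips/bolt. φR_n = 0.75 × (2×16.406 + 6×35.438) = 184.1 kips.
Tension yield (gross): A_g = 8.3125×0.25 = 2.0781 in². φR_n = 0.90 × 50 × 2.0781 = 93.5 kips.
Tension rupture (net): A_n = (8.3125 − 2×1)×0.25 = 1.5781 in² (U = 1.0, A_e = A_n). φR_n = 0.75 × 70 × 1.5781 = 82.9 kips.
Block shear: shear path 2×[1.25+3×2.625] = 2×9.125 in, A_gv = 4.5625, A_nv = 2×(9.125 − 3.5×1)×0.25 = 2.8125 in²; tension across gage: (2.5625 − 1×1)×0.25 = 0.39063 in². R_n = min(0.6×70×2.8125, 0.6×50×4.5625) + 1.0×70×0.39063 = min(118.13, 136.88) + 27.344 = 145.47 kips. φR_n = 0.75 × 145.47 = 109.1 kips.
Governing: min(303.1, 184.1, 93.5, 82.9, 109.1) = 82.9 kips → net-section rupture.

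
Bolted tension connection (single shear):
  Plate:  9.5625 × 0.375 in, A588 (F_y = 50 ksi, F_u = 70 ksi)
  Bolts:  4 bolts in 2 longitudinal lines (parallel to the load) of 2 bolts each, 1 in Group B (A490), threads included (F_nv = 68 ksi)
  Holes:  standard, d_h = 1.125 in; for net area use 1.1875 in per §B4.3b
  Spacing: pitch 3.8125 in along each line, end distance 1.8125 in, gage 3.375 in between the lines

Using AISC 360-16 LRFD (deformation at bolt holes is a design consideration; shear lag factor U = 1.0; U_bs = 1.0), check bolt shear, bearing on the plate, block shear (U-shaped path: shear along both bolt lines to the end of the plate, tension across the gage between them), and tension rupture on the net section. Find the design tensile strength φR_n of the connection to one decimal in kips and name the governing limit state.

133.9 kips (block shear governs)

Bolt shear: A_b = π(1)²/4 = 0.7854 in². φR_n = 0.75 × 68 × 0.7854 × 4 × 1 = 160.2 kips.
Bearing (0.375 in plate, F_u = 70 ksi): end bolts L_c = 1.8125 − 1.125/2 = 1.25, R_n = min(1.2×1.25×0.375×70, 2.4×1×0.375×70) = 39.375 kips/bolt; interior L_c = 3.8125 − 1.125 = 2.6875, R_n = 63 kips/bolt. φR_n = 0.75 × (2×39.375 + 2×63) = 153.6 kips.
Block shear: shear path 2×[1.8125+1×3.8125] = 2×5.625 in, A_gv = 4.2188, A_nv = 2×(5.625 − 1.5×1.1875)×0.375 = 2.8828 in²; tension across gage: (3.375 − 1×1.1875)×0.375 = 0.82031 in². R_n = min(0.6×70×2.8828, 0.6×50×4.2188) + 1.0×70×0.82031 = min(121.08, 126.56) + 57.422 = 178.5 kips. φR_n = 0.75 × 178.5 = 133.9 kips.
Tension rupture (net): A_n = (9.5625 − 2×1.1875)×0.375 = 2.6953 in² (U = 1.0, A_e = A_n). φR_n = 0.75 × 70 × 2.6953 = 141.5 kips.
Governing: min(160.2, 153.6, 133.9, 141.5) = 133.9 kips → block shear.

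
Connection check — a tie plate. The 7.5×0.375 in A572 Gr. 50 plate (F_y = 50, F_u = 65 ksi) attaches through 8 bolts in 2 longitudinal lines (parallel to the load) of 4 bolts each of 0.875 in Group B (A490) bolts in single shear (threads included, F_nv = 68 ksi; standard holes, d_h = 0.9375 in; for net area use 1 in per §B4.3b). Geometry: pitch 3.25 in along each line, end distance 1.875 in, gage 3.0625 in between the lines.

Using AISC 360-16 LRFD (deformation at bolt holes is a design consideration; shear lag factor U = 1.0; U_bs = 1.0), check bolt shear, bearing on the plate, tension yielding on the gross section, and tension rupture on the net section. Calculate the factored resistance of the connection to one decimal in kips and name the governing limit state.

Bolt shear: A_b = π(0.875)²/4 = 0.60132 in². φR_n = 0.75 × 68 × 0.60132 × 8 × 1 = 245.3 kips.
Bearing (0.375 in plate, F_u = 65 ksi): end bolts L_c = 1.875 − 0.9375/2 = 1.40625, R_n = min(1.2×1.40625×0.375×65, 2.4×0.875×0.375×65) = 41.133 kips/bolt; interior L_c = 3.25 − 0.9375 = 2.3125, R_n = 51.188 kips/bolt. φR_n = 0.75 × (2×41.133 + 6×51.188) = 292.0 kips.
Tension yield (gross): A_g = 7.5×0.375 = 2.8125 in². φR_n = 0.90 × 50 × 2.8125 = 126.6 kips.
Tension rupture (net): A_n = (7.5 − 2×1)×0.375 = 2.0625 in² (U = 1.0, A_e = A_n). φR_n = 0.75 × 65 × 2.0625 = 100.5 kips.
Governing: min(245.3, 292.0, 126.6, 100.5) = 100.5 kips → net-section rupture.

100.5 kips (net-section rupture governs)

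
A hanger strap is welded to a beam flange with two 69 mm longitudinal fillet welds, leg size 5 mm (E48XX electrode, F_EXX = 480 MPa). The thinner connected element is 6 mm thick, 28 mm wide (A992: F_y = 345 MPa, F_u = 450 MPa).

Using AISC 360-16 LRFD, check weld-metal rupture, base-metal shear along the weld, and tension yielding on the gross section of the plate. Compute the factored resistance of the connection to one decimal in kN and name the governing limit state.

Weld metal: throat = 0.707×5 = 3.535 mm, L = 2×69 = 138 mm. φR_n = 0.75 × 0.6 × 480 × 3.535 × 138 = 105.4 kN.
Base metal shear (6 mm plate): yield φR_n = 1.0×0.6×345×6×138 = 171.4 kN; rupture φR_n = 0.75×0.6×450×6×138 = 167.7 kN; take 167.7 kN (rupture).
Tension yield (gross): A_g = 28×6 = 168 mm². φR_n = 0.90 × 345 × 168 = 52.2 kN.
Governing: min(105.4, 167.7, 52.2) = 52.2 kN → gross-section yield.

52.2 kN (gross-section yield governs)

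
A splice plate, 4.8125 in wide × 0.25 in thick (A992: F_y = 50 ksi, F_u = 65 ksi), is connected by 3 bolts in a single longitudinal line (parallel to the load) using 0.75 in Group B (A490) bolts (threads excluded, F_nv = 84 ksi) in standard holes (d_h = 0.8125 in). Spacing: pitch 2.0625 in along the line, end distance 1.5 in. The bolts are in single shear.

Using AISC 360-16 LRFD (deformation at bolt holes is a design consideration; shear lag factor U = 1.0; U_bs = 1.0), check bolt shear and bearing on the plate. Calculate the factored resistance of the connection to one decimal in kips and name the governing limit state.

Bolt shear: A_b = π(0.75)²/4 = 0.44179 in². φR_n = 0.75 × 84 × 0.44179 × 3 × 1 = 83.5 kips.
Bearing (0.25 in plate, F_u = 65 ksi): end bolts L_c = 1.5 − 0.8125/2 = 1.09375, R_n = min(1.2×1.09375×0.25×65, 2.4×0.75×0.25×65) = 21.328 kips/bolt; interior L_c = 2.0625 − 0.8125 = 1.25, R_n = 24.375 kips/bolt. φR_n = 0.75 × (1×21.328 + 2×24.375) = 52.6 kips.
Governing: min(83.5, 52.6) = 52.6 kips → bearing.

52.6 kips (bearing governs)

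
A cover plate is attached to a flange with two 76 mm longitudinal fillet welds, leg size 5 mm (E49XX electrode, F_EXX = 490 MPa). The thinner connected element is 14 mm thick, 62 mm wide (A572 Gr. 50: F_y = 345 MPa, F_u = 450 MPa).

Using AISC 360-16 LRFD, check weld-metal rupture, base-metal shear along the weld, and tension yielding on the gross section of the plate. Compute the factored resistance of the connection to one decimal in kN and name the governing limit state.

118.5 kN (weld metal governs)

Weld metal: throat = 0.707×5 = 3.535 mm, L = 2×76 = 152 mm. φR_n = 0.75 × 0.6 × 490 × 3.535 × 152 = 118.5 kN.
Base metal shear (14 mm plate): yield φR_n = 1.0×0.6×345×14×152 = 440.5 kN; rupture φR_n = 0.75×0.6×450×14×152 = 430.9 kN; take 430.9 kN (rupture).
Tension yield (gross): A_g = 62×14 = 868 mm². φR_n = 0.90 × 345 × 868 = 269.5 kN.
Governing: min(118.5, 430.9, 269.5) = 118.5 kN → weld metal.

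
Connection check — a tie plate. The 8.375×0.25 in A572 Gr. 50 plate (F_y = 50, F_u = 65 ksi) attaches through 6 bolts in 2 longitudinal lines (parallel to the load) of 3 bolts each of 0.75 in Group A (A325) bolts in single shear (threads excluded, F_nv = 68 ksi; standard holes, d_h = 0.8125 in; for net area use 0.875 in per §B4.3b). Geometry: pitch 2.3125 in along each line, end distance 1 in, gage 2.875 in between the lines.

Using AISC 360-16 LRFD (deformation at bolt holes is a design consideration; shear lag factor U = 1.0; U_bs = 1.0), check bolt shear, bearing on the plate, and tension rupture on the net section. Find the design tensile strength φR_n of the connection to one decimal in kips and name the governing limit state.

Bolt shear: A_b = π(0.75)²/4 = 0.44179 in². φR_n = 0.75 × 68 × 0.44179 × 6 × 1 = 135.2 kips.
Bearing (0.25 in plate, F_u = 65 ksi): end bolts L_c = 1 − 0.8125/2 = 0.59375, R_n = min(1.2×0.59375×0.25×65, 2.4×0.75×0.25×65) = 11.578 kips/bolt; interior L_c = 2.3125 − 0.8125 = 1.5, R_n = 29.25 kips/bolt. φR_n = 0.75 × (2×11.578 + 4×29.25) = 105.1 kips.
Tension rupture (net): A_n = (8.375 − 2×0.875)×0.25 = 1.6563 in² (U = 1.0, A_e = A_n). φR_n = 0.75 × 65 × 1.6563 = 80.7 kips.
Governing: min(135.2, 105.1, 80.7) = 80.7 kips → net-section rupture.

80.7 kips (net-section rupture governs)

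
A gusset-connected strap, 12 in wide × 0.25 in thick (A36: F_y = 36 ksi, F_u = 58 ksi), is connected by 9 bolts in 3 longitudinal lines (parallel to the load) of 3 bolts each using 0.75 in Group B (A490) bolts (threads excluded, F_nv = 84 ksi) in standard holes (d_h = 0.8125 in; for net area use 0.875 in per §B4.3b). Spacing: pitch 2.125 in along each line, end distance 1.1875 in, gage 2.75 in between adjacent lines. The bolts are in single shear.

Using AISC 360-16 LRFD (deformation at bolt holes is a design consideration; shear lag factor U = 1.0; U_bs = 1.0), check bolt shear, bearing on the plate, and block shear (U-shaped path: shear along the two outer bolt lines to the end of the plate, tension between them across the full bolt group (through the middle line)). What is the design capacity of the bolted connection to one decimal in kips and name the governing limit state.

Bolt shear: A_b = π(0.75)²/4 = 0.44179 in². φR_n = 0.75 × 84 × 0.44179 × 9 × 1 = 250.5 kips.
Bearing (0.25 in plate, F_u = 58 ksi): end bolts L_c = 1.1875 − 0.8125/2 = 0.78125, R_n = min(1.2×0.78125×0.25×58, 2.4×0.75×0.25×58) = 13.594 kips/bolt; interior L_c = 2.125 − 0.8125 = 1.3125, R_n = 22.838 kips/bolt. φR_n = 0.75 × (3×13.594 + 6×22.838) = 133.4 kips.
Block shear: shear path 2×[1.1875+2×2.125] = 2×5.4375 in, A_gv = 2.7188, A_nv = 2×(5.4375 − 2.5×0.875)×0.25 = 1.625 in²; tension across gage: (5.5 − 2×0.875)×0.25 = 0.9375 in². R_n = min(0.6×58×1.625, 0.6×36×2.7188) + 1.0×58×0.9375 = min(56.55, 58.726) + 54.375 = 110.93 kips. φR_n = 0.75 × 110.93 = 83.2 kips.
Governing: min(250.5, 133.4, 83.2) = 83.2 kips → block shear.

83.2 kips (block shear governs)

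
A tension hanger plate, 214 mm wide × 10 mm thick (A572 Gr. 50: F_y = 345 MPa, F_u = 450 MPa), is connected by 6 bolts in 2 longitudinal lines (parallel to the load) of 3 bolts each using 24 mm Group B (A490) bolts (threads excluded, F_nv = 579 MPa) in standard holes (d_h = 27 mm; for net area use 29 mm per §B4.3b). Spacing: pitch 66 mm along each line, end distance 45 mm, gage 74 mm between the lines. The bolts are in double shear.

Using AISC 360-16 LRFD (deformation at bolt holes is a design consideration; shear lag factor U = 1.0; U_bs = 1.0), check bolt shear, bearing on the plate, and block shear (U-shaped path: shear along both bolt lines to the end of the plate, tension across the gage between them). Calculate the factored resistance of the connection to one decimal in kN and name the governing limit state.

575.1 kN (block shear governs)

Bolt shear: A_b = π(24)²/4 = 452.39 mm². φR_n = 0.75 × 579 × 452.39 × 6 × 2 = 2357.4 kN.
Bearing (10 mm plate, F_u = 450 MPa): end bolts L_c = 45 − 27/2 = 31.5, R_n = min(1.2×31.5×10×450, 2.4×24×10×450) = 170.1 kN/bolt; interior L_c = 66 − 27 = 39, R_n = 210.6 kN/bolt. φR_n = 0.75 × (2×170.1 + 4×210.6) = 887.0 kN.
Block shear: shear path 2×[45+2×66] = 2×177 mm, A_gv = 3540, A_nv = 2×(177 − 2.5×29)×10 = 2090 mm²; tension across gage: (74 − 1×29)×10 = 450 mm². R_n = min(0.6×450×2090, 0.6×345×3540) + 1.0×450×450 = min(564.3, 732.78) + 202.5 = 766.8 kN. φR_n = 0.75 × 766.8 = 575.1 kN.
Governing: min(2357.4, 887.0, 575.1) = 575.1 kN → block shear.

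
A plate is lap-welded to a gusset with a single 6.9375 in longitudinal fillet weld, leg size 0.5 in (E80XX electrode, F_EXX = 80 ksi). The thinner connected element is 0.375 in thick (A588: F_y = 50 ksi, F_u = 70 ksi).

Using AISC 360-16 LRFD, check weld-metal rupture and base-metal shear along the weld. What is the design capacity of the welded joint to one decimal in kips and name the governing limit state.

78.0 kips (base-metal shear governs)

Weld metal: throat = 0.707×0.5 = 0.3535 in, L = 6.9375 in. φR_n = 0.75 × 0.6 × 80 × 0.3535 × 6.9375 = 88.3 kips.
Base metal shear (0.375 in plate): yield φR_n = 1.0×0.6×50×0.375×6.9375 = 78.0 kips; rupture φR_n = 0.75×0.6×70×0.375×6.9375 = 81.9 kips; take 78.0 kips (yield).
Governing: min(88.3, 78.0) = 78.0 kips → base-metal shear.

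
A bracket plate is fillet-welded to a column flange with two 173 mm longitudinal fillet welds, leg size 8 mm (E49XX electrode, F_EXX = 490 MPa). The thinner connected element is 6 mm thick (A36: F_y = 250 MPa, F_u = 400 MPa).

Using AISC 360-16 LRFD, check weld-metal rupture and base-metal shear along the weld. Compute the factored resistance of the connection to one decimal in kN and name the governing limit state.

311.4 kN (base-metal shear governs)

Weld metal: throat = 0.707×8 = 5.656 mm, L = 2×173 = 346 mm. φR_n = 0.75 × 0.6 × 490 × 5.656 × 346 = 431.5 kN.
Base metal shear (6 mm plate): yield φR_n = 1.0×0.6×250×6×346 = 311.4 kN; rupture φR_n = 0.75×0.6×400×6×346 = 373.7 kN; take 311.4 kN (yield).
Governing: min(431.5, 311.4) = 311.4 kN → base-metal shear.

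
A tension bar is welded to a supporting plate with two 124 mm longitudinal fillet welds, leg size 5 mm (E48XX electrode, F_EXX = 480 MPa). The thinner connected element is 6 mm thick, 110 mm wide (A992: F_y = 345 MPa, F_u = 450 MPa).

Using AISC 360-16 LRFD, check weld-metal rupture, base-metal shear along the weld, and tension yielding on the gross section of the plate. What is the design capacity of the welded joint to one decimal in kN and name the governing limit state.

189.4 kN (weld metal governs)

Weld metal: throat = 0.707×5 = 3.535 mm, L = 2×124 = 248 mm. φR_n = 0.75 × 0.6 × 480 × 3.535 × 248 = 189.4 kN.
Base metal shear (6 mm plate): yield φR_n = 1.0×0.6×345×6×248 = 308.0 kN; rupture φR_n = 0.75×0.6×450×6×248 = 301.3 kN; take 301.3 kN (rupture).
Tension yield (gross): A_g = 110×6 = 660 mm². φR_n = 0.90 × 345 × 660 = 204.9 kN.
Governing: min(189.4, 301.3, 204.9) = 189.4 kN → weld metal.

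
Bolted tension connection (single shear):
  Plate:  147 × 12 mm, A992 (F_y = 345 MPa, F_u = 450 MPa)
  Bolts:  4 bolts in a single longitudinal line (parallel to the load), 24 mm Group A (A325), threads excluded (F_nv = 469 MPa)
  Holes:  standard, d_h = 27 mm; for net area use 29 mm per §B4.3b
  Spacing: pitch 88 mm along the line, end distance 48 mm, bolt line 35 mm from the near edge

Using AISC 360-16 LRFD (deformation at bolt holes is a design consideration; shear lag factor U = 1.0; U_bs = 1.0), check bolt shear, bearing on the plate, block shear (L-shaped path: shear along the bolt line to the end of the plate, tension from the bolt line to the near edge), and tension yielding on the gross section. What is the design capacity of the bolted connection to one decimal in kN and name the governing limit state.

Bolt shear: A_b = π(24)²/4 = 452.39 mm². φR_n = 0.75 × 469 × 452.39 × 4 × 1 = 636.5 kN.
Bearing (12 mm plate, F_u = 450 MPa): end bolts L_c = 48 − 27/2 = 34.5, R_n = min(1.2×34.5×12×450, 2.4×24×12×450) = 223.56 kN/bolt; interior L_c = 88 − 27 = 61, R_n = 311.04 kN/bolt. φR_n = 0.75 × (1×223.56 + 3×311.04) = 867.5 kN.
Block shear: shear path 1×[48+3×88] = 1×312 mm, A_gv = 3744, A_nv = 1×(312 − 3.5×29)×12 = 2526 mm²; tension to near edge: (35 − 0.5×29)×12 = 246 mm². R_n = min(0.6×450×2526, 0.6×345×3744) + 1.0×450×246 = min(682.02, 775.01) + 110.7 = 792.72 kN. φR_n = 0.75 × 792.72 = 594.5 kN.
Tension yield (gross): A_g = 147×12 = 1764 mm². φR_n = 0.90 × 345 × 1764 = 547.7 kN.
Governing: min(636.5, 867.5, 594.5, 547.7) = 547.7 kN → gross-section yield.

547.7 kN (gross-section yield governs)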